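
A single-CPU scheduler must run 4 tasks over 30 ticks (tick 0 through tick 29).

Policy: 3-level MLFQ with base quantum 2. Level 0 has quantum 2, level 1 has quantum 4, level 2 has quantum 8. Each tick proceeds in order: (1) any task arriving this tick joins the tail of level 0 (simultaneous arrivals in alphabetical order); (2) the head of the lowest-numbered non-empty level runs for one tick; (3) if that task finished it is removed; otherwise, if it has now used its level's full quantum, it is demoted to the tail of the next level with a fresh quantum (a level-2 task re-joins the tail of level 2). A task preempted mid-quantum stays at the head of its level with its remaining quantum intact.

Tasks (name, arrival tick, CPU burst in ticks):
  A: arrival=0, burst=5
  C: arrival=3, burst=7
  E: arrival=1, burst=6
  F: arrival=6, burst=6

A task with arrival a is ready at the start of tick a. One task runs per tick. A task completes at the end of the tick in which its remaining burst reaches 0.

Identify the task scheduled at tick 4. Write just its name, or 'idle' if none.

running at tick 4 = C

t=0: L0/L1/L2 = A/-/- → run A
t=1: L0/L1/L2 = AE/-/- → run A
t=2: L0/L1/L2 = E/A/- → run E
t=3: L0/L1/L2 = EC/A/- → run E
t=4: L0/L1/L2 = C/AE/- → run C
t=5: L0/L1/L2 = C/AE/- → run C
t=6: L0/L1/L2 = F/AEC/- → run F
t=7: L0/L1/L2 = F/AEC/- → run F
t=8: L0/L1/L2 = -/AECF/- → run A
t=9: L0/L1/L2 = -/AECF/- → run A
t=10: L0/L1/L2 = -/AECF/- → run A
t=11: L0/L1/L2 = -/ECF/- → run E
t=12: L0/L1/L2 = -/ECF/- → run E
t=13: L0/L1/L2 = -/ECF/- → run E
t=14: L0/L1/L2 = -/ECF/- → run E
t=15: L0/L1/L2 = -/CF/- → run C
t=16: L0/L1/L2 = -/CF/- → run C
t=17: L0/L1/L2 = -/CF/- → run C
t=18: L0/L1/L2 = -/CF/- → run C
t=19: L0/L1/L2 = -/F/C → run F
t=20: L0/L1/L2 = -/F/C → run F
t=21: L0/L1/L2 = -/F/C → run F
t=22: L0/L1/L2 = -/F/C → run F
t=23: L0/L1/L2 = -/-/C → run C
t=24: (idle)
t=25: (idle)
t=26: (idle)
t=27: (idle)
t=28: (idle)
t=29: (idle)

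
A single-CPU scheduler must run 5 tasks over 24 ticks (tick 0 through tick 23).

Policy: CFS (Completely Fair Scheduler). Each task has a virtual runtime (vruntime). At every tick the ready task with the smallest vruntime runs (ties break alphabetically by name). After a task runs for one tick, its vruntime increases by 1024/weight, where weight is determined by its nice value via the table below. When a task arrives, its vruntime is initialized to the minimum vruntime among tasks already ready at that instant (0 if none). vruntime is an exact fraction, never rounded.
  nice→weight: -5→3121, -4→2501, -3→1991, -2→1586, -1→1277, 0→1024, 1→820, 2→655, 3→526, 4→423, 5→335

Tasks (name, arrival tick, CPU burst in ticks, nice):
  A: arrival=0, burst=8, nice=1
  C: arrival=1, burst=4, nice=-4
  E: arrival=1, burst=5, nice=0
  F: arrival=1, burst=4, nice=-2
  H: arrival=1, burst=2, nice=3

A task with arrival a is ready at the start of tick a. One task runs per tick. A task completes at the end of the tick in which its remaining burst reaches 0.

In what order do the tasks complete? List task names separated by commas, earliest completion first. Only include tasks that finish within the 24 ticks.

completion order = C, F, H, E, A

t=0: vr[A=0] → run A
t=1: vr[A=256/205 C=256/205 E=256/205 F=256/205 H=256/205] → run A
t=2: vr[A=512/205 C=256/205 E=256/205 F=256/205 H=256/205] → run C
t=3: vr[A=512/205 C=20736/12505 E=256/205 F=256/205 H=256/205] → run E
t=4: vr[A=512/205 C=20736/12505 E=461/205 F=256/205 H=256/205] → run F
t=5: vr[A=512/205 C=20736/12505 E=461/205 F=307968/162565 H=256/205] → run H
t=6: vr[A=512/205 C=20736/12505 E=461/205 F=307968/162565 H=172288/53915] → run C
t=7: vr[A=512/205 C=25856/12505 E=461/205 F=307968/162565 H=172288/53915] → run F
t=8: vr[A=512/205 C=25856/12505 E=461/205 F=412928/162565 H=172288/53915] → run C
t=9: vr[A=512/205 C=30976/12505 E=461/205 F=412928/162565 H=172288/53915] → run E
t=10: vr[A=512/205 C=30976/12505 E=666/205 F=412928/162565 H=172288/53915] → run C
t=11: vr[A=512/205 E=666/205 F=412928/162565 H=172288/53915] → run A
t=12: vr[A=768/205 E=666/205 F=412928/162565 H=172288/53915] → run F
t=13: vr[A=768/205 E=666/205 F=517888/162565 H=172288/53915] → run F
t=14: vr[A=768/205 E=666/205 H=172288/53915] → run H
t=15: vr[A=768/205 E=666/205] → run E
t=16: vr[A=768/205 E=871/205] → run A
t=17: vr[A=1024/205 E=871/205] → run E
t=18: vr[A=1024/205 E=1076/205] → run A
t=19: vr[A=256/41 E=1076/205] → run E
t=20: vr[A=256/41] → run A
t=21: vr[A=1536/205] → run A
t=22: vr[A=1792/205] → run A
t=23: (idle)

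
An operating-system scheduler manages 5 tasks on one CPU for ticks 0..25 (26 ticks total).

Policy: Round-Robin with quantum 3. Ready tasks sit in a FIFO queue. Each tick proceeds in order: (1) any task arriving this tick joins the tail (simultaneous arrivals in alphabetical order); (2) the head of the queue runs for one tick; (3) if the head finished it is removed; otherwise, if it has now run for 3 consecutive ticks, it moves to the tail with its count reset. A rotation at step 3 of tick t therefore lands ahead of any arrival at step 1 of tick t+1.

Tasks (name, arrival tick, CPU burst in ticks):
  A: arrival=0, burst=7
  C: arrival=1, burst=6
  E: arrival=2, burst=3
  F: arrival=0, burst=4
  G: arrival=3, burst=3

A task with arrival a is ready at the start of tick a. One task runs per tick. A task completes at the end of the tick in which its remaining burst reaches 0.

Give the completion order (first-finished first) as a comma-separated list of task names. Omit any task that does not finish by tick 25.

completion order = E, G, F, C, A

t=0: queue=[A,F] q_used=0 → run A
t=1: queue=[A,F,C] q_used=1 → run A
t=2: queue=[A,F,C,E] q_used=2 → run A
t=3: queue=[F,C,E,A,G] q_used=0 → run F
t=4: queue=[F,C,E,A,G] q_used=1 → run F
t=5: queue=[F,C,E,A,G] q_used=2 → run F
t=6: queue=[C,E,A,G,F] q_used=0 → run C
t=7: queue=[C,E,A,G,F] q_used=1 → run C
t=8: queue=[C,E,A,G,F] q_used=2 → run C
t=9: queue=[E,A,G,F,C] q_used=0 → run E
t=10: queue=[E,A,G,F,C] q_used=1 → run E
t=11: queue=[E,A,G,F,C] q_used=2 → run E
t=12: queue=[A,G,F,C] q_used=0 → run A
t=13: queue=[A,G,F,C] q_used=1 → run A
t=14: queue=[A,G,F,C] q_used=2 → run A
t=15: queue=[G,F,C,A] q_used=0 → run G
t=16: queue=[G,F,C,A] q_used=1 → run G
t=17: queue=[G,F,C,A] q_used=2 → run G
t=18: queue=[F,C,A] q_used=0 → run F
t=19: queue=[C,A] q_used=0 → run C
t=20: queue=[C,A] q_used=1 → run C
t=21: queue=[C,A] q_used=2 → run C
t=22: queue=[A] q_used=0 → run A
t=23: (idle)
t=24: (idle)
t=25: (idle)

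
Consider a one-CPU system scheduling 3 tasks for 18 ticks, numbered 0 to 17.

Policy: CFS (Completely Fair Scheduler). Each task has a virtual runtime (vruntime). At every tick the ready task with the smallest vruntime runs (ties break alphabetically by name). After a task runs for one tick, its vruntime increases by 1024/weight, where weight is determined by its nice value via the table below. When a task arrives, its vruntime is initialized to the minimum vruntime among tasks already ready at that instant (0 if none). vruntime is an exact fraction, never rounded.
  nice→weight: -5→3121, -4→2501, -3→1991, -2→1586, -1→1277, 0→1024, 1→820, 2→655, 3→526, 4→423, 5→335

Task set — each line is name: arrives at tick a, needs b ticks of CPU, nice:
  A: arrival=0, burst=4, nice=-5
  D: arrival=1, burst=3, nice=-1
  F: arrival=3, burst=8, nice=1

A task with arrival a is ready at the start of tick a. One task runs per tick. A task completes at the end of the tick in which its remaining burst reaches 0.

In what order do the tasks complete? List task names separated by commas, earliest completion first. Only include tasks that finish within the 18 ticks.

completion order = A, D, F

t=0: vr[A=0] → run A
t=1: vr[A=1024/3121 D=1024/3121] → run A
t=2: vr[A=2048/3121 D=1024/3121] → run D
t=3: vr[A=2048/3121 D=4503552/3985517 F=2048/3121] → run A
t=4: vr[A=3072/3121 D=4503552/3985517 F=2048/3121] → run F
t=5: vr[A=3072/3121 D=4503552/3985517 F=1218816/639805] → run A
t=6: vr[D=4503552/3985517 F=1218816/639805] → run D
t=7: vr[D=7699456/3985517 F=1218816/639805] → run F
t=8: vr[D=7699456/3985517 F=2017792/639805] → run D
t=9: vr[F=2017792/639805] → run F
t=10: vr[F=2816768/639805] → run F
t=11: vr[F=3615744/639805] → run F
t=12: vr[F=882944/127961] → run F
t=13: vr[F=5213696/639805] → run F
t=14: vr[F=6012672/639805] → run F
t=15: (idle)
t=16: (idle)
t=17: (idle)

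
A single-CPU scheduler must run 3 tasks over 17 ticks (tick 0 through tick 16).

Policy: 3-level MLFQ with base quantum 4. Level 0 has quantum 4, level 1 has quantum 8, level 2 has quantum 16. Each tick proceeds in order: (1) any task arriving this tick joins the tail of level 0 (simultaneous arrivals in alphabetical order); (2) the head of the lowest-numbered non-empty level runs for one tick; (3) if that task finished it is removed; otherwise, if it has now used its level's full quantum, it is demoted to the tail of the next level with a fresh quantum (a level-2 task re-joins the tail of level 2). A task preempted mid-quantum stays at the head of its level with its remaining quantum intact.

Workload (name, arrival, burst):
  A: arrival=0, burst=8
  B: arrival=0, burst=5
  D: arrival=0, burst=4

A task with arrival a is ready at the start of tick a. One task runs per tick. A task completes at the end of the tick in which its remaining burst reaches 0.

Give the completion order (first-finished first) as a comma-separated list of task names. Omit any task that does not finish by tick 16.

t=0: L0/L1/L2 = ABD/-/- → run A
t=1: L0/L1/L2 = ABD/-/- → run A
t=2: L0/L1/L2 = ABD/-/- → run A
t=3: L0/L1/L2 = ABD/-/- → run A
t=4: L0/L1/L2 = BD/A/- → run B
t=5: L0/L1/L2 = BD/A/- → run B
t=6: L0/L1/L2 = BD/A/- → run B
t=7: L0/L1/L2 = BD/A/- → run B
t=8: L0/L1/L2 = D/AB/- → run D
t=9: L0/L1/L2 = D/AB/- → run D
t=10: L0/L1/L2 = D/AB/- → run D
t=11: L0/L1/L2 = D/AB/- → run D
t=12: L0/L1/L2 = -/AB/- → run A
t=13: L0/L1/L2 = -/AB/- → run A
t=14: L0/L1/L2 = -/AB/- → run A
t=15: L0/L1/L2 = -/AB/- → run A
t=16: L0/L1/L2 = -/B/- → run B

completion order = D, A, B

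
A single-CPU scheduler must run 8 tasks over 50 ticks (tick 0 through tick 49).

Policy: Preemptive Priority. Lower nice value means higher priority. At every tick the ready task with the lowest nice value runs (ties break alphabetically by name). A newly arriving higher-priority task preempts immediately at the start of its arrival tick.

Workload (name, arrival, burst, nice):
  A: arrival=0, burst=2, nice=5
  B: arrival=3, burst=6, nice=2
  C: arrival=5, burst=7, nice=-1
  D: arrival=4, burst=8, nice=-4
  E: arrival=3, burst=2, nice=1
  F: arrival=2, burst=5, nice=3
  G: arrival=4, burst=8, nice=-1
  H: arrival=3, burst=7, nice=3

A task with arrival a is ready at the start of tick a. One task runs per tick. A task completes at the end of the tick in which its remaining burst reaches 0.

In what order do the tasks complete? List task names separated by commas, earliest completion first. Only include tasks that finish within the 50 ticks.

t=0: ready={A} → run A
t=1: ready={A} → run A
t=2: ready={F} → run F
t=3: ready={B,E,F,H} → run E
t=4: ready={B,D,E,F,G,H} → run D
t=5: ready={B,C,D,E,F,G,H} → run D
t=6: ready={B,C,D,E,F,G,H} → run D
t=7: ready={B,C,D,E,F,G,H} → run D
t=8: ready={B,C,D,E,F,G,H} → run D
t=9: ready={B,C,D,E,F,G,H} → run D
t=10: ready={B,C,D,E,F,G,H} → run D
t=11: ready={B,C,D,E,F,G,H} → run D
t=12: ready={B,C,E,F,G,H} → run C
t=13: ready={B,C,E,F,G,H} → run C
t=14: ready={B,C,E,F,G,H} → run C
t=15: ready={B,C,E,F,G,H} → run C
t=16: ready={B,C,E,F,G,H} → run C
t=17: ready={B,C,E,F,G,H} → run C
t=18: ready={B,C,E,F,G,H} → run C
t=19: ready={B,E,F,G,H} → run G
t=20: ready={B,E,F,G,H} → run G
t=21: ready={B,E,F,G,H} → run G
t=22: ready={B,E,F,G,H} → run G
t=23: ready={B,E,F,G,H} → run G
t=24: ready={B,E,F,G,H} → run G
t=25: ready={B,E,F,G,H} → run G
t=26: ready={B,E,F,G,H} → run G
t=27: ready={B,E,F,H} → run E
t=28: ready={B,F,H} → run B
t=29: ready={B,F,H} → run B
t=30: ready={B,F,H} → run B
t=31: ready={B,F,H} → run B
t=32: ready={B,F,H} → run B
t=33: ready={B,F,H} → run B
t=34: ready={F,H} → run F
t=35: ready={F,H} → run F
t=36: ready={F,H} → run F
t=37: ready={F,H} → run F
t=38: ready={H} → run H
t=39: ready={H} → run H
t=40: ready={H} → run H
t=41: ready={H} → run H
t=42: ready={H} → run H
t=43: ready={H} → run H
t=44: ready={H} → run H
t=45: (idle)
t=46: (idle)
t=47: (idle)
t=48: (idle)
t=49: (idle)

completion order = A, D, C, G, E, B, F, H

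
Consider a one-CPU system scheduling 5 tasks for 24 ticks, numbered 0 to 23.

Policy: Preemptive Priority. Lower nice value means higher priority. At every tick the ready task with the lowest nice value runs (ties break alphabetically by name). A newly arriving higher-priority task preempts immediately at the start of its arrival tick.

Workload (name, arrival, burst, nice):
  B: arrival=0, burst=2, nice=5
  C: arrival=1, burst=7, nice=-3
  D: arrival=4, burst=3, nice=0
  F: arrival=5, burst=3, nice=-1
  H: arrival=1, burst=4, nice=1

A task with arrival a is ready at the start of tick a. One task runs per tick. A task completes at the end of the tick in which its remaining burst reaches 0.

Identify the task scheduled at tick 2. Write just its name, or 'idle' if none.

running at tick 2 = C

t=0: ready={B} → run B
t=1: ready={B,C,H} → run C
t=2: ready={B,C,H} → run C
t=3: ready={B,C,H} → run C
t=4: ready={B,C,D,H} → run C
t=5: ready={B,C,D,F,H} → run C
t=6: ready={B,C,D,F,H} → run C
t=7: ready={B,C,D,F,H} → run C
t=8: ready={B,D,F,H} → run F
t=9: ready={B,D,F,H} → run F
t=10: ready={B,D,F,H} → run F
t=11: ready={B,D,H} → run D
t=12: ready={B,D,H} → run D
t=13: ready={B,D,H} → run D
t=14: ready={B,H} → run H
t=15: ready={B,H} → run H
t=16: ready={B,H} → run H
t=17: ready={B,H} → run H
t=18: ready={B} → run B
t=19: (idle)
t=20: (idle)
t=21: (idle)
t=22: (idle)
t=23: (idle)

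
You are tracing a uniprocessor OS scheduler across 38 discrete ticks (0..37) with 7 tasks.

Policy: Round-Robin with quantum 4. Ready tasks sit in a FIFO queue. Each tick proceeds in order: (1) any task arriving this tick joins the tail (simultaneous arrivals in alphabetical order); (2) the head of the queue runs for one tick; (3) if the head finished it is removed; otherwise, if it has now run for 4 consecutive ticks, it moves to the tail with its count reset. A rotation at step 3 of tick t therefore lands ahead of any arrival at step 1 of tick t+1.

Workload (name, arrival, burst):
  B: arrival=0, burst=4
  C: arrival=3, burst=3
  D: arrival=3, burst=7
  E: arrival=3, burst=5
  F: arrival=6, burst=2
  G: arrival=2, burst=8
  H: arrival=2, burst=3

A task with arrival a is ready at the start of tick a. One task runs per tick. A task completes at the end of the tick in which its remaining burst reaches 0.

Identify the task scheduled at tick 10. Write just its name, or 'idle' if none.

t=0: queue=[B] q_used=0 → run B
t=1: queue=[B] q_used=1 → run B
t=2: queue=[B,G,H] q_used=2 → run B
t=3: queue=[B,G,H,C,D,E] q_used=3 → run B
t=4: queue=[G,H,C,D,E] q_used=0 → run G
t=5: queue=[G,H,C,D,E] q_used=1 → run G
t=6: queue=[G,H,C,D,E,F] q_used=2 → run G
t=7: queue=[G,H,C,D,E,F] q_used=3 → run G
t=8: queue=[H,C,D,E,F,G] q_used=0 → run H
t=9: queue=[H,C,D,E,F,G] q_used=1 → run H
t=10: queue=[H,C,D,E,F,G] q_used=2 → run H
t=11: queue=[C,D,E,F,G] q_used=0 → run C
t=12: queue=[C,D,E,F,G] q_used=1 → run C
t=13: queue=[C,D,E,F,G] q_used=2 → run C
t=14: queue=[D,E,F,G] q_used=0 → run D
t=15: queue=[D,E,F,G] q_used=1 → run D
t=16: queue=[D,E,F,G] q_used=2 → run D
t=17: queue=[D,E,F,G] q_used=3 → run D
t=18: queue=[E,F,G,D] q_used=0 → run E
t=19: queue=[E,F,G,D] q_used=1 → run E
t=20: queue=[E,F,G,D] q_used=2 → run E
t=21: queue=[E,F,G,D] q_used=3 → run E
t=22: queue=[F,G,D,E] q_used=0 → run F
t=23: queue=[F,G,D,E] q_used=1 → run F
t=24: queue=[G,D,E] q_used=0 → run G
t=25: queue=[G,D,E] q_used=1 → run G
t=26: queue=[G,D,E] q_used=2 → run G
t=27: queue=[G,D,E] q_used=3 → run G
t=28: queue=[D,E] q_used=0 → run D
t=29: queue=[D,E] q_used=1 → run D
t=30: queue=[D,E] q_used=2 → run D
t=31: queue=[E] q_used=0 → run E
t=32: (idle)
t=33: (idle)
t=34: (idle)
t=35: (idle)
t=36: (idle)
t=37: (idle)

running at tick 10 = H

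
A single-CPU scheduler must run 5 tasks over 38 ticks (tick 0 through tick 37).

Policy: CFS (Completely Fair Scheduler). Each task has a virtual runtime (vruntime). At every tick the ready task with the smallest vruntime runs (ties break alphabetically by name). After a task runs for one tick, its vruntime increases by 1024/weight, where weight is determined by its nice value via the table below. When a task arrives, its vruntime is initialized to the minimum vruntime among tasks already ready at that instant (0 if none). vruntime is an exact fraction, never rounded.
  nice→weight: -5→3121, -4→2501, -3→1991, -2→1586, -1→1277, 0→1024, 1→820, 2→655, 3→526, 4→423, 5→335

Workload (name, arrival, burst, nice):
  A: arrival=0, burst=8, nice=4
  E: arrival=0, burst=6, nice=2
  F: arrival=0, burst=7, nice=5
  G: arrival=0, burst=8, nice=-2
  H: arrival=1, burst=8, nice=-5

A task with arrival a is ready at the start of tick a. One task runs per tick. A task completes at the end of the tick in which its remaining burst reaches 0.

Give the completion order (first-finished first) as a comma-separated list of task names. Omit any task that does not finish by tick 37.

completion order = H, G, E, A, F

t=0: vr[A=0 E=0 F=0 G=0] → run A
t=1: vr[A=1024/423 E=0 F=0 G=0 H=0] → run E
t=2: vr[A=1024/423 E=1024/655 F=0 G=0 H=0] → run F
t=3: vr[A=1024/423 E=1024/655 F=1024/335 G=0 H=0] → run G
t=4: vr[A=1024/423 E=1024/655 F=1024/335 G=512/793 H=0] → run H
t=5: vr[A=1024/423 E=1024/655 F=1024/335 G=512/793 H=1024/3121] → run H
t=6: vr[A=1024/423 E=1024/655 F=1024/335 G=512/793 H=2048/3121] → run G
t=7: vr[A=1024/423 E=1024/655 F=1024/335 G=1024/793 H=2048/3121] → run H
t=8: vr[A=1024/423 E=1024/655 F=1024/335 G=1024/793 H=3072/3121] → run H
t=9: vr[A=1024/423 E=1024/655 F=1024/335 G=1024/793 H=4096/3121] → run G
t=10: vr[A=1024/423 E=1024/655 F=1024/335 G=1536/793 H=4096/3121] → run H
t=11: vr[A=1024/423 E=1024/655 F=1024/335 G=1536/793 H=5120/3121] → run E
t=12: vr[A=1024/423 E=2048/655 F=1024/335 G=1536/793 H=5120/3121] → run H
t=13: vr[A=1024/423 E=2048/655 F=1024/335 G=1536/793 H=6144/3121] → run G
t=14: vr[A=1024/423 E=2048/655 F=1024/335 G=2048/793 H=6144/3121] → run H
t=15: vr[A=1024/423 E=2048/655 F=1024/335 G=2048/793 H=7168/3121] → run H
t=16: vr[A=1024/423 E=2048/655 F=1024/335 G=2048/793] → run A
t=17: vr[A=2048/423 E=2048/655 F=1024/335 G=2048/793] → run G
t=18: vr[A=2048/423 E=2048/655 F=1024/335 G=2560/793] → run F
t=19: vr[A=2048/423 E=2048/655 F=2048/335 G=2560/793] → run E
t=20: vr[A=2048/423 E=3072/655 F=2048/335 G=2560/793] → run G
t=21: vr[A=2048/423 E=3072/655 F=2048/335 G=3072/793] → run G
t=22: vr[A=2048/423 E=3072/655 F=2048/335 G=3584/793] → run G
t=23: vr[A=2048/423 E=3072/655 F=2048/335] → run E
t=24: vr[A=2048/423 E=4096/655 F=2048/335] → run A
t=25: vr[A=1024/141 E=4096/655 F=2048/335] → run F
t=26: vr[A=1024/141 E=4096/655 F=3072/335] → run E
t=27: vr[A=1024/141 E=1024/131 F=3072/335] → run A
t=28: vr[A=4096/423 E=1024/131 F=3072/335] → run E
t=29: vr[A=4096/423 F=3072/335] → run F
t=30: vr[A=4096/423 F=4096/335] → run A
t=31: vr[A=5120/423 F=4096/335] → run A
t=32: vr[A=2048/141 F=4096/335] → run F
t=33: vr[A=2048/141 F=1024/67] → run A
t=34: vr[A=7168/423 F=1024/67] → run F
t=35: vr[A=7168/423 F=6144/335] → run A
t=36: vr[F=6144/335] → run F
t=37: (idle)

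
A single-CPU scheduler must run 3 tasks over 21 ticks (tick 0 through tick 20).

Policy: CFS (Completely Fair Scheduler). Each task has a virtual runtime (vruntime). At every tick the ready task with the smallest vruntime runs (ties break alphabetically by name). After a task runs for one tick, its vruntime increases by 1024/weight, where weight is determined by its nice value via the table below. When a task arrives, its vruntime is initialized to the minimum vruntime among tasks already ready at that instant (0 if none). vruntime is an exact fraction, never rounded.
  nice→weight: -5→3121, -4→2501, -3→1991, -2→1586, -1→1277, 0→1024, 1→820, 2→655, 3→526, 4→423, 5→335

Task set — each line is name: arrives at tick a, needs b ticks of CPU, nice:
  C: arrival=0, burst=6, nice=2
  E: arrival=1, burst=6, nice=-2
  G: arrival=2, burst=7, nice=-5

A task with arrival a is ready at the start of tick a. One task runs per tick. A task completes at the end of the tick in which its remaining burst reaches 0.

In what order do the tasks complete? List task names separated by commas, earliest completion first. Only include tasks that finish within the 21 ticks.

completion order = G, E, C

t=0: vr[C=0] → run C
t=1: vr[C=1024/655 E=1024/655] → run C
t=2: vr[C=2048/655 E=1024/655 G=1024/655] → run E
t=3: vr[C=2048/655 E=1147392/519415 G=1024/655] → run G
t=4: vr[C=2048/655 E=1147392/519415 G=3866624/2044255] → run G
t=5: vr[C=2048/655 E=1147392/519415 G=4537344/2044255] → run E
t=6: vr[C=2048/655 E=1482752/519415 G=4537344/2044255] → run G
t=7: vr[C=2048/655 E=1482752/519415 G=5208064/2044255] → run G
t=8: vr[C=2048/655 E=1482752/519415 G=5878784/2044255] → run E
t=9: vr[C=2048/655 E=1818112/519415 G=5878784/2044255] → run G
t=10: vr[C=2048/655 E=1818112/519415 G=6549504/2044255] → run C
t=11: vr[C=3072/655 E=1818112/519415 G=6549504/2044255] → run G
t=12: vr[C=3072/655 E=1818112/519415 G=7220224/2044255] → run E
t=13: vr[C=3072/655 E=2153472/519415 G=7220224/2044255] → run G
t=14: vr[C=3072/655 E=2153472/519415] → run E
t=15: vr[C=3072/655 E=2488832/519415] → run C
t=16: vr[C=4096/655 E=2488832/519415] → run E
t=17: vr[C=4096/655] → run C
t=18: vr[C=1024/131] → run C
t=19: (idle)
t=20: (idle)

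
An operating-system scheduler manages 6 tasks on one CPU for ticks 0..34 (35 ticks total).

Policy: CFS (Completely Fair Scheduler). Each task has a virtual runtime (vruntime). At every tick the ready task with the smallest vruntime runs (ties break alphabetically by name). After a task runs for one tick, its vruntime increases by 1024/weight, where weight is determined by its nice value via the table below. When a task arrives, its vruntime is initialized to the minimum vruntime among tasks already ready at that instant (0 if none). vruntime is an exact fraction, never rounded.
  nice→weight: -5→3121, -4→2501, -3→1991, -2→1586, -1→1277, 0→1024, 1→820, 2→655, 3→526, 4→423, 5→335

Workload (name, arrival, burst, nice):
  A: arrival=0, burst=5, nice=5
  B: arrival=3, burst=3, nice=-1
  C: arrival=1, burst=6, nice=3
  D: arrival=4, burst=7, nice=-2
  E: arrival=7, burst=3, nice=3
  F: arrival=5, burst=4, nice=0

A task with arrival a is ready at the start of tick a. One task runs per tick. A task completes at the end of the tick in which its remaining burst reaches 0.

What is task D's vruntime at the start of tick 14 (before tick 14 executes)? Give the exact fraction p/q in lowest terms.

t=0: vr[A=0] → run A
t=1: vr[A=1024/335 C=1024/335] → run A
t=2: vr[A=2048/335 C=1024/335] → run C
t=3: vr[A=2048/335 B=440832/88105 C=440832/88105] → run B
t=4: vr[A=2048/335 B=653161984/112510085 C=440832/88105 D=440832/88105] → run C
t=5: vr[A=2048/335 B=653161984/112510085 C=612352/88105 D=440832/88105 F=440832/88105] → run D
t=6: vr[A=2048/335 B=653161984/112510085 C=612352/88105 D=394689536/69867265 F=440832/88105] → run F
t=7: vr[A=2048/335 B=653161984/112510085 C=612352/88105 D=394689536/69867265 E=394689536/69867265 F=528937/88105] → run D
t=8: vr[A=2048/335 B=653161984/112510085 C=612352/88105 D=439799296/69867265 E=394689536/69867265 F=528937/88105] → run E
t=9: vr[A=2048/335 B=653161984/112510085 C=612352/88105 D=439799296/69867265 E=530704896/69867265 F=528937/88105] → run B
t=10: vr[A=2048/335 B=743381504/112510085 C=612352/88105 D=439799296/69867265 E=530704896/69867265 F=528937/88105] → run F
t=11: vr[A=2048/335 B=743381504/112510085 C=612352/88105 D=439799296/69867265 E=530704896/69867265 F=617042/88105] → run A
t=12: vr[A=3072/335 B=743381504/112510085 C=612352/88105 D=439799296/69867265 E=530704896/69867265 F=617042/88105] → run D
t=13: vr[A=3072/335 B=743381504/112510085 C=612352/88105 D=484909056/69867265 E=530704896/69867265 F=617042/88105] → run B
t=14: vr[A=3072/335 C=612352/88105 D=484909056/69867265 E=530704896/69867265 F=617042/88105] → run D
t=15: vr[A=3072/335 C=612352/88105 D=530018816/69867265 E=530704896/69867265 F=617042/88105] → run C
t=16: vr[A=3072/335 C=783872/88105 D=530018816/69867265 E=530704896/69867265 F=617042/88105] → run F
t=17: vr[A=3072/335 C=783872/88105 D=530018816/69867265 E=530704896/69867265 F=705147/88105] → run D
t=18: vr[A=3072/335 C=783872/88105 D=575128576/69867265 E=530704896/69867265 F=705147/88105] → run E
t=19: vr[A=3072/335 C=783872/88105 D=575128576/69867265 E=666720256/69867265 F=705147/88105] → run F
t=20: vr[A=3072/335 C=783872/88105 D=575128576/69867265 E=666720256/69867265] → run D
t=21: vr[A=3072/335 C=783872/88105 D=620238336/69867265 E=666720256/69867265] → run D
t=22: vr[A=3072/335 C=783872/88105 E=666720256/69867265] → run C
t=23: vr[A=3072/335 C=955392/88105 E=666720256/69867265] → run A
t=24: vr[A=4096/335 C=955392/88105 E=666720256/69867265] → run E
t=25: vr[A=4096/335 C=955392/88105] → run C
t=26: vr[A=4096/335 C=1126912/88105] → run A
t=27: vr[C=1126912/88105] → run C
t=28: (idle)
t=29: (idle)
t=30: (idle)
t=31: (idle)
t=32: (idle)
t=33: (idle)
t=34: (idle)

vruntime(D, start of tick 14) = 484909056/69867265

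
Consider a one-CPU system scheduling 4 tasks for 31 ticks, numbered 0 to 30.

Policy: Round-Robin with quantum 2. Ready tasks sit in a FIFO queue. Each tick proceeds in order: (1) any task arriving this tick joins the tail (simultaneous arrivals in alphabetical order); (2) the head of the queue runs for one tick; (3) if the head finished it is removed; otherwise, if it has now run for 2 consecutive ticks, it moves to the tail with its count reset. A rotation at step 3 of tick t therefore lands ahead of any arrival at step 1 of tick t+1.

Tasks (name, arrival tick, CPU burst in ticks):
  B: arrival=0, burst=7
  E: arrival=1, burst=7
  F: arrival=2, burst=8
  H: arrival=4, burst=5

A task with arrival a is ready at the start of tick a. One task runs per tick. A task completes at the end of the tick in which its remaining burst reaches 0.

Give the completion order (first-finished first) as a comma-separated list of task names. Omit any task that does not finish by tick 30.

t=0: queue=[B] q_used=0 → run B
t=1: queue=[B,E] q_used=1 → run B
t=2: queue=[E,B,F] q_used=0 → run E
t=3: queue=[E,B,F] q_used=1 → run E
t=4: queue=[B,F,E,H] q_used=0 → run B
t=5: queue=[B,F,E,H] q_used=1 → run B
t=6: queue=[F,E,H,B] q_used=0 → run F
t=7: queue=[F,E,H,B] q_used=1 → run F
t=8: queue=[E,H,B,F] q_used=0 → run E
t=9: queue=[E,H,B,F] q_used=1 → run E
t=10: queue=[H,B,F,E] q_used=0 → run H
t=11: queue=[H,B,F,E] q_used=1 → run H
t=12: queue=[B,F,E,H] q_used=0 → run B
t=13: queue=[B,F,E,H] q_used=1 → run B
t=14: queue=[F,E,H,B] q_used=0 → run F
t=15: queue=[F,E,H,B] q_used=1 → run F
t=16: queue=[E,H,B,F] q_used=0 → run E
t=17: queue=[E,H,B,F] q_used=1 → run E
t=18: queue=[H,B,F,E] q_used=0 → run H
t=19: queue=[H,B,F,E] q_used=1 → run H
t=20: queue=[B,F,E,H] q_used=0 → run B
t=21: queue=[F,E,H] q_used=0 → run F
t=22: queue=[F,E,H] q_used=1 → run F
t=23: queue=[E,H,F] q_used=0 → run E
t=24: queue=[H,F] q_used=0 → run H
t=25: queue=[F] q_used=0 → run F
t=26: queue=[F] q_used=1 → run F
t=27: (idle)
t=28: (idle)
t=29: (idle)
t=30: (idle)

completion order = B, E, H, F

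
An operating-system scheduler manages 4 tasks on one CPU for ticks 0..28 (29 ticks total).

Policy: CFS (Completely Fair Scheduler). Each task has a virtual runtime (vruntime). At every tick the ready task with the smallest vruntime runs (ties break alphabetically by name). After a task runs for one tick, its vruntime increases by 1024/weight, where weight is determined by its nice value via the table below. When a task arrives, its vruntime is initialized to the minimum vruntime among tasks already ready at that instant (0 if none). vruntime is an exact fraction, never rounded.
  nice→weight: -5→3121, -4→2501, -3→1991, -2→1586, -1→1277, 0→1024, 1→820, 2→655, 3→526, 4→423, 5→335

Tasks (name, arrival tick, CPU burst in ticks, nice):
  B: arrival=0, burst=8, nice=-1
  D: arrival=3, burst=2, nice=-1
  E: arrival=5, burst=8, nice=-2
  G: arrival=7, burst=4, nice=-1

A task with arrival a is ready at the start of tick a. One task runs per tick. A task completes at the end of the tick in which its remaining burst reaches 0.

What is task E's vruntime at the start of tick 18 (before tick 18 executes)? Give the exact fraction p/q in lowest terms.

vruntime(E, start of tick 18) = 5863424/1012661

t=0: vr[B=0] → run B
t=1: vr[B=1024/1277] → run B
t=2: vr[B=2048/1277] → run B
t=3: vr[B=3072/1277 D=3072/1277] → run B
t=4: vr[B=4096/1277 D=3072/1277] → run D
t=5: vr[B=4096/1277 D=4096/1277 E=4096/1277] → run B
t=6: vr[B=5120/1277 D=4096/1277 E=4096/1277] → run D
t=7: vr[B=5120/1277 E=4096/1277 G=4096/1277] → run E
t=8: vr[B=5120/1277 E=3901952/1012661 G=4096/1277] → run G
t=9: vr[B=5120/1277 E=3901952/1012661 G=5120/1277] → run E
t=10: vr[B=5120/1277 E=4555776/1012661 G=5120/1277] → run B
t=11: vr[B=6144/1277 E=4555776/1012661 G=5120/1277] → run G
t=12: vr[B=6144/1277 E=4555776/1012661 G=6144/1277] → run E
t=13: vr[B=6144/1277 E=5209600/1012661 G=6144/1277] → run B
t=14: vr[B=7168/1277 E=5209600/1012661 G=6144/1277] → run G
t=15: vr[B=7168/1277 E=5209600/1012661 G=7168/1277] → run E
t=16: vr[B=7168/1277 E=5863424/1012661 G=7168/1277] → run B
t=17: vr[E=5863424/1012661 G=7168/1277] → run G
t=18: vr[E=5863424/1012661] → run E
t=19: vr[E=6517248/1012661] → run E
t=20: vr[E=7171072/1012661] → run E
t=21: vr[E=7824896/1012661] → run E
t=22: (idle)
t=23: (idle)
t=24: (idle)
t=25: (idle)
t=26: (idle)
t=27: (idle)
t=28: (idle)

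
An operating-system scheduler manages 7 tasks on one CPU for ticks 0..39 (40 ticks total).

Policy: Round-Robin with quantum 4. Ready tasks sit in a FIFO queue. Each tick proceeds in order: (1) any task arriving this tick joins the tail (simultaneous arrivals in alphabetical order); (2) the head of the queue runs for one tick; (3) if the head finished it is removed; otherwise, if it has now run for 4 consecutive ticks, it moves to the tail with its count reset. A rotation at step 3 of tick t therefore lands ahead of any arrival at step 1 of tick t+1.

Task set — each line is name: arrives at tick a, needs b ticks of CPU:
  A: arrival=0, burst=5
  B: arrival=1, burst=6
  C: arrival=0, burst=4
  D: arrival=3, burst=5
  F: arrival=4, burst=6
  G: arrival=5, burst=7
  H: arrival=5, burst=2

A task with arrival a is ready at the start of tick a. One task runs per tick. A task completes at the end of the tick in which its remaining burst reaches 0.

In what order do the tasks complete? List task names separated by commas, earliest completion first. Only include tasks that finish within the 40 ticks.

completion order = C, A, H, B, D, F, G

t=0: queue=[A,C] q_used=0 → run A
t=1: queue=[A,C,B] q_used=1 → run A
t=2: queue=[A,C,B] q_used=2 → run A
t=3: queue=[A,C,B,D] q_used=3 → run A
t=4: queue=[C,B,D,A,F] q_used=0 → run C
t=5: queue=[C,B,D,A,F,G,H] q_used=1 → run C
t=6: queue=[C,B,D,A,F,G,H] q_used=2 → run C
t=7: queue=[C,B,D,A,F,G,H] q_used=3 → run C
t=8: queue=[B,D,A,F,G,H] q_used=0 → run B
t=9: queue=[B,D,A,F,G,H] q_used=1 → run B
t=10: queue=[B,D,A,F,G,H] q_used=2 → run B
t=11: queue=[B,D,A,F,G,H] q_used=3 → run B
t=12: queue=[D,A,F,G,H,B] q_used=0 → run D
t=13: queue=[D,A,F,G,H,B] q_used=1 → run D
t=14: queue=[D,A,F,G,H,B] q_used=2 → run D
t=15: queue=[D,A,F,G,H,B] q_used=3 → run D
t=16: queue=[A,F,G,H,B,D] q_used=0 → run A
t=17: queue=[F,G,H,B,D] q_used=0 → run F
t=18: queue=[F,G,H,B,D] q_used=1 → run F
t=19: queue=[F,G,H,B,D] q_used=2 → run F
t=20: queue=[F,G,H,B,D] q_used=3 → run F
t=21: queue=[G,H,B,D,F] q_used=0 → run G
t=22: queue=[G,H,B,D,F] q_used=1 → run G
t=23: queue=[G,H,B,D,F] q_used=2 → run G
t=24: queue=[G,H,B,D,F] q_used=3 → run G
t=25: queue=[H,B,D,F,G] q_used=0 → run H
t=26: queue=[H,B,D,F,G] q_used=1 → run H
t=27: queue=[B,D,F,G] q_used=0 → run B
t=28: queue=[B,D,F,G] q_used=1 → run B
t=29: queue=[D,F,G] q_used=0 → run D
t=30: queue=[F,G] q_used=0 → run F
t=31: queue=[F,G] q_used=1 → run F
t=32: queue=[G] q_used=0 → run G
t=33: queue=[G] q_used=1 → run G
t=34: queue=[G] q_used=2 → run G
t=35: (idle)
t=36: (idle)
t=37: (idle)
t=38: (idle)
t=39: (idle)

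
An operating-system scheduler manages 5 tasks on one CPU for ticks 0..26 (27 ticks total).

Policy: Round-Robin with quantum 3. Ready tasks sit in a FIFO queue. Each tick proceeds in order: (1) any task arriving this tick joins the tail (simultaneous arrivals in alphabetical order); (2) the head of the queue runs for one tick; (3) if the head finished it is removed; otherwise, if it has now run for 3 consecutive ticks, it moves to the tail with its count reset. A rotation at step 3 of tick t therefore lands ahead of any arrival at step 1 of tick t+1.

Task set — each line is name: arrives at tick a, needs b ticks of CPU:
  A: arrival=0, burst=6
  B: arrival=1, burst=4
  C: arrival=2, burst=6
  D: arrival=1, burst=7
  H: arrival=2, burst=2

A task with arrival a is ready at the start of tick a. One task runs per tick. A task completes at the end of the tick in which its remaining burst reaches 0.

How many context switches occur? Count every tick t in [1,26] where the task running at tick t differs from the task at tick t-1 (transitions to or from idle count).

context switches = 10

t=0: queue=[A] q_used=0 → run A
t=1: queue=[A,B,D] q_used=1 → run A
t=2: queue=[A,B,D,C,H] q_used=2 → run A
t=3: queue=[B,D,C,H,A] q_used=0 → run B
t=4: queue=[B,D,C,H,A] q_used=1 → run B
t=5: queue=[B,D,C,H,A] q_used=2 → run B
t=6: queue=[D,C,H,A,B] q_used=0 → run D
t=7: queue=[D,C,H,A,B] q_used=1 → run D
t=8: queue=[D,C,H,A,B] q_used=2 → run D
t=9: queue=[C,H,A,B,D] q_used=0 → run C
t=10: queue=[C,H,A,B,D] q_used=1 → run C
t=11: queue=[C,H,A,B,D] q_used=2 → run C
t=12: queue=[H,A,B,D,C] q_used=0 → run H
t=13: queue=[H,A,B,D,C] q_used=1 → run H
t=14: queue=[A,B,D,C] q_used=0 → run A
t=15: queue=[A,B,D,C] q_used=1 → run A
t=16: queue=[A,B,D,C] q_used=2 → run A
t=17: queue=[B,D,C] q_used=0 → run B
t=18: queue=[D,C] q_used=0 → run D
t=19: queue=[D,C] q_used=1 → run D
t=20: queue=[D,C] q_used=2 → run D
t=21: queue=[C,D] q_used=0 → run C
t=22: queue=[C,D] q_used=1 → run C
t=23: queue=[C,D] q_used=2 → run C
t=24: queue=[D] q_used=0 → run D
t=25: (idle)
t=26: (idle)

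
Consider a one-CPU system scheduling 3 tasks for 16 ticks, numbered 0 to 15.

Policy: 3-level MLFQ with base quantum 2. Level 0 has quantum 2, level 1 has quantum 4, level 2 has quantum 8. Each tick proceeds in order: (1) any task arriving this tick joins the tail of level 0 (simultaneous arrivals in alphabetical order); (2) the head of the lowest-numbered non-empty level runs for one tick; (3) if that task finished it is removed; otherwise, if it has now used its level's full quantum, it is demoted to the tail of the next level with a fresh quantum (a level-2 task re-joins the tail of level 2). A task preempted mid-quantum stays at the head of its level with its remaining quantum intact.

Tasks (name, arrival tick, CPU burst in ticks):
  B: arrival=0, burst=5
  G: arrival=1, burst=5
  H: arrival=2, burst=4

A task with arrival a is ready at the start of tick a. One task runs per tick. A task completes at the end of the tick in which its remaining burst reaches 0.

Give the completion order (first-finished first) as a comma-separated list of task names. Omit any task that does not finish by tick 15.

t=0: L0/L1/L2 = B/-/- → run B
t=1: L0/L1/L2 = BG/-/- → run B
t=2: L0/L1/L2 = GH/B/- → run G
t=3: L0/L1/L2 = GH/B/- → run G
t=4: L0/L1/L2 = H/BG/- → run H
t=5: L0/L1/L2 = H/BG/- → run H
t=6: L0/L1/L2 = -/BGH/- → run B
t=7: L0/L1/L2 = -/BGH/- → run B
t=8: L0/L1/L2 = -/BGH/- → run B
t=9: L0/L1/L2 = -/GH/- → run G
t=10: L0/L1/L2 = -/GH/- → run G
t=11: L0/L1/L2 = -/GH/- → run G
t=12: L0/L1/L2 = -/H/- → run H
t=13: L0/L1/L2 = -/H/- → run H
t=14: (idle)
t=15: (idle)

completion order = B, G, H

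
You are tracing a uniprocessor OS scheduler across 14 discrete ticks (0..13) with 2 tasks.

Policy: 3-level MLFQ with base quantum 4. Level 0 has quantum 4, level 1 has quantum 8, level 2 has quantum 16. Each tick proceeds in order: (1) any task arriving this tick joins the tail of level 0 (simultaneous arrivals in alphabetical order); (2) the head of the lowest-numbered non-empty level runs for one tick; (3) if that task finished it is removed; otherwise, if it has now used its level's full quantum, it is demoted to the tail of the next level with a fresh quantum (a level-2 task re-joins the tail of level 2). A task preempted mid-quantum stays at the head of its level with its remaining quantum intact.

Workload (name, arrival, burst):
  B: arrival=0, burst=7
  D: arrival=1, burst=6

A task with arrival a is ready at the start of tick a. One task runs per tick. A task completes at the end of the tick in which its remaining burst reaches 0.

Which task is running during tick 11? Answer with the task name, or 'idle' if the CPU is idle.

t=0: L0/L1/L2 = B/-/- → run B
t=1: L0/L1/L2 = BD/-/- → run B
t=2: L0/L1/L2 = BD/-/- → run B
t=3: L0/L1/L2 = BD/-/- → run B
t=4: L0/L1/L2 = D/B/- → run D
t=5: L0/L1/L2 = D/B/- → run D
t=6: L0/L1/L2 = D/B/- → run D
t=7: L0/L1/L2 = D/B/- → run D
t=8: L0/L1/L2 = -/BD/- → run B
t=9: L0/L1/L2 = -/BD/- → run B
t=10: L0/L1/L2 = -/BD/- → run B
t=11: L0/L1/L2 = -/D/- → run D
t=12: L0/L1/L2 = -/D/- → run D
t=13: (idle)

running at tick 11 = D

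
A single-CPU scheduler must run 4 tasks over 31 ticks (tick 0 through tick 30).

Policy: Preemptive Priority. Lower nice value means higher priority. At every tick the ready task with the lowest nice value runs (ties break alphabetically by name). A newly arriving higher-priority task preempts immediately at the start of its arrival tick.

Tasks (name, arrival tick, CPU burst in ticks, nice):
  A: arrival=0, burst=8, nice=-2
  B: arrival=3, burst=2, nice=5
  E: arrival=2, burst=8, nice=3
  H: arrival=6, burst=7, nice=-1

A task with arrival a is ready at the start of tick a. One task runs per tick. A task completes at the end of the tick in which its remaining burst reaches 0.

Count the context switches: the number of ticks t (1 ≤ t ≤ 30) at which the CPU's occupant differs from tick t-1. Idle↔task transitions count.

t=0: ready={A} → run A
t=1: ready={A} → run A
t=2: ready={A,E} → run A
t=3: ready={A,B,E} → run A
t=4: ready={A,B,E} → run A
t=5: ready={A,B,E} → run A
t=6: ready={A,B,E,H} → run A
t=7: ready={A,B,E,H} → run A
t=8: ready={B,E,H} → run H
t=9: ready={B,E,H} → run H
t=10: ready={B,E,H} → run H
t=11: ready={B,E,H} → run H
t=12: ready={B,E,H} → run H
t=13: ready={B,E,H} → run H
t=14: ready={B,E,H} → run H
t=15: ready={B,E} → run E
t=16: ready={B,E} → run E
t=17: ready={B,E} → run E
t=18: ready={B,E} → run E
t=19: ready={B,E} → run E
t=20: ready={B,E} → run E
t=21: ready={B,E} → run E
t=22: ready={B,E} → run E
t=23: ready={B} → run B
t=24: ready={B} → run B
t=25: (idle)
t=26: (idle)
t=27: (idle)
t=28: (idle)
t=29: (idle)
t=30: (idle)

context switches = 4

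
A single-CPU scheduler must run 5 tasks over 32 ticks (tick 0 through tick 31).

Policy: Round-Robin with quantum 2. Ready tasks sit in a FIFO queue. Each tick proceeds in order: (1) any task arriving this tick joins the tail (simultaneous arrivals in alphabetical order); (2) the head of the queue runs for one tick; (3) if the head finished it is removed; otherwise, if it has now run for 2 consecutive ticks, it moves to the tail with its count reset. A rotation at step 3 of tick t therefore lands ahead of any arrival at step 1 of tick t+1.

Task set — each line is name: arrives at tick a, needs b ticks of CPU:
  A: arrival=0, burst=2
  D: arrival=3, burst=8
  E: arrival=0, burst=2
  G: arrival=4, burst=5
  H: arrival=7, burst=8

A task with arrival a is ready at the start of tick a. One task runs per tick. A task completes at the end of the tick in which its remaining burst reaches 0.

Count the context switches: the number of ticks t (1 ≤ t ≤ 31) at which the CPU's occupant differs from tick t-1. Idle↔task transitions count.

context switches = 12

t=0: queue=[A,E] q_used=0 → run A
t=1: queue=[A,E] q_used=1 → run A
t=2: queue=[E] q_used=0 → run E
t=3: queue=[E,D] q_used=1 → run E
t=4: queue=[D,G] q_used=0 → run D
t=5: queue=[D,G] q_used=1 → run D
t=6: queue=[G,D] q_used=0 → run G
t=7: queue=[G,D,H] q_used=1 → run G
t=8: queue=[D,H,G] q_used=0 → run D
t=9: queue=[D,H,G] q_used=1 → run D
t=10: queue=[H,G,D] q_used=0 → run H
t=11: queue=[H,G,D] q_used=1 → run H
t=12: queue=[G,D,H] q_used=0 → run G
t=13: queue=[G,D,H] q_used=1 → run G
t=14: queue=[D,H,G] q_used=0 → run D
t=15: queue=[D,H,G] q_used=1 → run D
t=16: queue=[H,G,D] q_used=0 → run H
t=17: queue=[H,G,D] q_used=1 → run H
t=18: queue=[G,D,H] q_used=0 → run G
t=19: queue=[D,H] q_used=0 → run D
t=20: queue=[D,H] q_used=1 → run D
t=21: queue=[H] q_used=0 → run H
t=22: queue=[H] q_used=1 → run H
t=23: queue=[H] q_used=0 → run H
t=24: queue=[H] q_used=1 → run H
t=25: (idle)
t=26: (idle)
t=27: (idle)
t=28: (idle)
t=29: (idle)
t=30: (idle)
t=31: (idle)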